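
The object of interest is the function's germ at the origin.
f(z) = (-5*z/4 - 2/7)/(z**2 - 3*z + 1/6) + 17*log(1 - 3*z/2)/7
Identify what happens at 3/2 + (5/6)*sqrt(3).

The point is a pole of order 1.

The denominator factor z**2 - 3*z + 1/6 vanishes at 3/2 + (5/6)*sqrt(3) and appears to the power 1; the numerator there equals -121/56 - (25/24)*sqrt(3), nonzero, and no other factor vanishes.
The branch terms are analytic at this point.
Hence a pole whose order is the multiplicity, 1.


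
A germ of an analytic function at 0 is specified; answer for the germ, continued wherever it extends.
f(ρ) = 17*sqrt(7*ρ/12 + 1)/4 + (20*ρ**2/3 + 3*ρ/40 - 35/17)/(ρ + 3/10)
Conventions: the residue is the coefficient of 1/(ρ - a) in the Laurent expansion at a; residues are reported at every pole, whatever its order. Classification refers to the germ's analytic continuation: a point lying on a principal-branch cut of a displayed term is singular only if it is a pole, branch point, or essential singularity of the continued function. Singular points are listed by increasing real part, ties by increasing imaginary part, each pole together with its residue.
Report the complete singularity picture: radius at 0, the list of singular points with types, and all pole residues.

Radius of convergence at 0: 3/10.
At -12/7: an algebraic (square-root) branch point.
At -3/10: a pole of order 1; residue -10073/6800.

Denominator factor (ρ + 3/10): pole of order 1 at -3/10, modulus 3/10.
Branch term (17/4)*sqrt(1 - ρ/(-12/7)): its argument vanishes at ρ = -12/7, a square-root branch point, modulus 12/7.
The radius of convergence is the smallest modulus among the singular points: 3/10.
The branch term is analytic at -3/10 and contributes nothing to the residue; only the rational part matters.
At the order-1 pole -3/10 set g(ρ) = (ρ - (-3/10))*(rational part) = 20*ρ**2/3 + 3*ρ/40 - 35/17.
Simple pole: residue = g(a) at a = -3/10, which is -10073/6800.
List the singular points by increasing real part (a conjugate pair: the negative imaginary part first).


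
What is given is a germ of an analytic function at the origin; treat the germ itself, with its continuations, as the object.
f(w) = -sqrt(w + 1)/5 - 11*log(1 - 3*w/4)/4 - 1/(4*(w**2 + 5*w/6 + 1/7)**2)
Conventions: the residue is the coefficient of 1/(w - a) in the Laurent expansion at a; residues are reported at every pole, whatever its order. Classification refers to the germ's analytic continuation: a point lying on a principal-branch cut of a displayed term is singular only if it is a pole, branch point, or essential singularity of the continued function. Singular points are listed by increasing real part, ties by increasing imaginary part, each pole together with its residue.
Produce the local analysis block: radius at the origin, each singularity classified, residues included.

Radius of convergence at 0: 5/12 - (1/84)*sqrt(217).
At -1: an algebraic (square-root) branch point.
At -5/12 - (1/84)*sqrt(217): a pole of order 2; residue -(756/961)*sqrt(217).
At -5/12 + (1/84)*sqrt(217): a pole of order 2; residue (756/961)*sqrt(217).
At 4/3: a logarithmic branch point.

Denominator factor (w**2 + 5*w/6 + 1/7)^2: discriminant 31/252, real irrational roots -5/12 + (1/84)*sqrt(217) and -5/12 - (1/84)*sqrt(217); poles of order 2, moduli 5/12 - (1/84)*sqrt(217) and 5/12 + (1/84)*sqrt(217).
Branch term (-11/4)*log(1 - w/(4/3)): its argument vanishes at w = 4/3, a logarithmic branch point, modulus 4/3.
Branch term (-1/5)*sqrt(1 - w/(-1)): its argument vanishes at w = -1, a square-root branch point, modulus 1.
The radius of convergence is the smallest modulus among the singular points: 5/12 - (1/84)*sqrt(217).
The branch terms are analytic at -5/12 - (1/84)*sqrt(217) and contribute nothing to the residue; only the rational part matters.
The factor w**2 + 5*w/6 + 1/7 splits as (w - a)(w - a') with a = -5/12 - (1/84)*sqrt(217), a' = -5/12 + (1/84)*sqrt(217). At the order-2 pole a set g(w) = (w - a)^2*(rational part) = [-1/4] / (w - a')^2.
Order-2 pole: residue = g'(a); g'(-5/12 - (1/84)*sqrt(217)) = -(756/961)*sqrt(217), so the residue is -(756/961)*sqrt(217).
The branch terms are analytic at -5/12 + (1/84)*sqrt(217) and contribute nothing to the residue; only the rational part matters.
The factor w**2 + 5*w/6 + 1/7 splits as (w - a)(w - a') with a = -5/12 + (1/84)*sqrt(217), a' = -5/12 - (1/84)*sqrt(217). At the order-2 pole a set g(w) = (w - a)^2*(rational part) = [-1/4] / (w - a')^2.
Order-2 pole: residue = g'(a); g'(-5/12 + (1/84)*sqrt(217)) = (756/961)*sqrt(217), so the residue is (756/961)*sqrt(217).
List the singular points by increasing real part (a conjugate pair: the negative imaginary part first).


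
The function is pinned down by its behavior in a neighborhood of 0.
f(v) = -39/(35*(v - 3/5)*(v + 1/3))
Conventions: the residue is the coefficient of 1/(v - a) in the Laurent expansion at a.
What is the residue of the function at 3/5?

The residue is -117/98.

At the order-1 pole 3/5 set g(v) = (v - (3/5))*f(v) = -39/(35*(v + 1/3)).
Simple pole: residue = g(a) at a = 3/5, which is -117/98.


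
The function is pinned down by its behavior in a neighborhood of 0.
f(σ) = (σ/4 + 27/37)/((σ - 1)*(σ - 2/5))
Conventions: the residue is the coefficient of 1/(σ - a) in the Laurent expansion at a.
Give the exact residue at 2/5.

The residue is -307/222.

At the order-1 pole 2/5 set g(σ) = (σ - (2/5))*f(σ) = (σ/4 + 27/37)/(σ - 1).
Simple pole: residue = g(a) at a = 2/5, which is -307/222.


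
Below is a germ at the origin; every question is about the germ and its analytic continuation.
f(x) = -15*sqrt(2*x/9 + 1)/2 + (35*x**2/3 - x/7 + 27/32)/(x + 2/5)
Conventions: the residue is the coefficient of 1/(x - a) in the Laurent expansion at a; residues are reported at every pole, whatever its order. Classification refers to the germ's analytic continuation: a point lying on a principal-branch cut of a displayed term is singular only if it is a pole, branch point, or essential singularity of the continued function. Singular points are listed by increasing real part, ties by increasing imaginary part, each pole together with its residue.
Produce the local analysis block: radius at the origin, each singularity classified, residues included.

Denominator factor (x + 2/5): pole of order 1 at -2/5, modulus 2/5.
Branch term (-15/2)*sqrt(1 - x/(-9/2)): its argument vanishes at x = -9/2, a square-root branch point, modulus 9/2.
The radius of convergence is the smallest modulus among the singular points: 2/5.
The branch term is analytic at -2/5 and contributes nothing to the residue; only the rational part matters.
At the order-1 pole -2/5 set g(x) = (x - (-2/5))*(rational part) = 35*x**2/3 - x/7 + 27/32.
Simple pole: residue = g(a) at a = -2/5, which is 9299/3360.
List the singular points by increasing real part (a conjugate pair: the negative imaginary part first).

Radius of convergence at 0: 2/5.
At -9/2: an algebraic (square-root) branch point.
At -2/5: a pole of order 1; residue 9299/3360.


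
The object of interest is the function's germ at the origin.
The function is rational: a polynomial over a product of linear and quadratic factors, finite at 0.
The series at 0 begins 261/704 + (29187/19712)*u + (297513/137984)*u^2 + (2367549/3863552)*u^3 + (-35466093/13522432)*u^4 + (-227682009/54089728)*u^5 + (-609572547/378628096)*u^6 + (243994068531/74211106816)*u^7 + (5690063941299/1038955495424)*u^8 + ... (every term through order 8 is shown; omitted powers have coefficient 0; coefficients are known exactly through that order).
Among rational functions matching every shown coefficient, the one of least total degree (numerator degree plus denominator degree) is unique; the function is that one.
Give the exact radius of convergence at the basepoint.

The radius of convergence is (2/3)*sqrt(3).

No rational of total degree below 7 reproduces all 9 coefficients; solving the [1/6] Pade equations on them gives f(u) = (5*u/4 + 29/33)/(u**2 - 8*u/7 + 4/3)**3, whose expansion matches every shown term.
Denominator factor (u**2 - 8*u/7 + 4/3)^3: discriminant -592/147, complex-conjugate roots (4/7) + ((2/21)*sqrt(111))*i and (4/7) - ((2/21)*sqrt(111))*i; poles of order 3, moduli (2/3)*sqrt(3) and (2/3)*sqrt(3).
The radius of convergence is the smallest modulus among the singular points: (2/3)*sqrt(3).


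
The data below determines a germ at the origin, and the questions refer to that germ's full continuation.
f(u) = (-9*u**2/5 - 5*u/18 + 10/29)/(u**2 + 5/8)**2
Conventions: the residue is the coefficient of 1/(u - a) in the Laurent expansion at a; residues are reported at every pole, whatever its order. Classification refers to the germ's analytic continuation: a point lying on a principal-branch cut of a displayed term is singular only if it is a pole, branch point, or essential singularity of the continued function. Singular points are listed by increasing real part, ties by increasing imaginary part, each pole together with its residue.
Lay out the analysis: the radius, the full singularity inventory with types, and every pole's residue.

Denominator factor (u**2 + 5/8)^2: discriminant -5/2, complex-conjugate roots ((1/4)*sqrt(10))*i and -((1/4)*sqrt(10))*i; poles of order 2, moduli (1/4)*sqrt(10) and (1/4)*sqrt(10).
The radius of convergence is the smallest modulus among the singular points: (1/4)*sqrt(10).
The factor u**2 + 5/8 splits as (u - a)(u - a') with a = -((1/4)*sqrt(10))*i, a' = ((1/4)*sqrt(10))*i. At the order-2 pole a set g(u) = (u - a)^2*f(u) = [-9*u**2/5 - 5*u/18 + 10/29] / (u - a')^2.
Order-2 pole: residue = g'(a); g'(-((1/4)*sqrt(10))*i) = -((181/1450)*sqrt(10))*i, so the residue is -((181/1450)*sqrt(10))*i.
The factor u**2 + 5/8 splits as (u - a)(u - a') with a = ((1/4)*sqrt(10))*i, a' = -((1/4)*sqrt(10))*i. At the order-2 pole a set g(u) = (u - a)^2*f(u) = [-9*u**2/5 - 5*u/18 + 10/29] / (u - a')^2.
Order-2 pole: residue = g'(a); g'(((1/4)*sqrt(10))*i) = ((181/1450)*sqrt(10))*i, so the residue is ((181/1450)*sqrt(10))*i.
List the singular points by increasing real part (a conjugate pair: the negative imaginary part first).

Radius of convergence at 0: (1/4)*sqrt(10).
At -((1/4)*sqrt(10))*i: a pole of order 2; residue -((181/1450)*sqrt(10))*i.
At ((1/4)*sqrt(10))*i: a pole of order 2; residue ((181/1450)*sqrt(10))*i.


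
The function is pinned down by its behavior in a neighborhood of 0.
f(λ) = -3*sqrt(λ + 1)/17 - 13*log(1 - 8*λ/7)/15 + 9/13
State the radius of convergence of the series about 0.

The radius of convergence is 7/8.

Branch term (-3/17)*sqrt(1 - λ/(-1)): its argument vanishes at λ = -1, a square-root branch point, modulus 1.
Branch term (-13/15)*log(1 - λ/(7/8)): its argument vanishes at λ = 7/8, a logarithmic branch point, modulus 7/8.
The radius of convergence is the smallest modulus among the singular points: 7/8.


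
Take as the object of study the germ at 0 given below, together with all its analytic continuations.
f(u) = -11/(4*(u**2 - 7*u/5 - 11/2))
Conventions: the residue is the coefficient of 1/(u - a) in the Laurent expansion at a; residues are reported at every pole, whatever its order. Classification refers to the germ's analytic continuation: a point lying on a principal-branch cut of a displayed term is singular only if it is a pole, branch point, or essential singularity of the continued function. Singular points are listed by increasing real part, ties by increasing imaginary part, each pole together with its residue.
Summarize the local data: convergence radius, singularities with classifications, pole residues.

Denominator factor (u**2 - 7*u/5 - 11/2): discriminant 599/25, real irrational roots 7/10 + (1/10)*sqrt(599) and 7/10 - (1/10)*sqrt(599); poles of order 1, moduli 7/10 + (1/10)*sqrt(599) and -7/10 + (1/10)*sqrt(599).
The radius of convergence is the smallest modulus among the singular points: -7/10 + (1/10)*sqrt(599).
The factor u**2 - 7*u/5 - 11/2 splits as (u - a)(u - a') with a = 7/10 - (1/10)*sqrt(599), a' = 7/10 + (1/10)*sqrt(599). At the order-1 pole a set g(u) = (u - a)*f(u) = [-11/4] / (u - a').
Simple pole: residue = g(a) at a = 7/10 - (1/10)*sqrt(599), which is (55/2396)*sqrt(599).
The factor u**2 - 7*u/5 - 11/2 splits as (u - a)(u - a') with a = 7/10 + (1/10)*sqrt(599), a' = 7/10 - (1/10)*sqrt(599). At the order-1 pole a set g(u) = (u - a)*f(u) = [-11/4] / (u - a').
Simple pole: residue = g(a) at a = 7/10 + (1/10)*sqrt(599), which is -(55/2396)*sqrt(599).
List the singular points by increasing real part (a conjugate pair: the negative imaginary part first).

Radius of convergence at 0: -7/10 + (1/10)*sqrt(599).
At 7/10 - (1/10)*sqrt(599): a pole of order 1; residue (55/2396)*sqrt(599).
At 7/10 + (1/10)*sqrt(599): a pole of order 1; residue -(55/2396)*sqrt(599).


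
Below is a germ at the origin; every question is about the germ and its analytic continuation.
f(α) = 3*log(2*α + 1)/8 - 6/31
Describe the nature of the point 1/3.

There is no denominator, hence no pole anywhere.
Branch term log(1 - α/(-1/2)): argument at 1/3 is 5/3, nonzero, so 1/3 is not its branch point (a point on a principal cut is still regular for the continued germ).
So the germ continues analytically to 1/3.

The point is a regular point.


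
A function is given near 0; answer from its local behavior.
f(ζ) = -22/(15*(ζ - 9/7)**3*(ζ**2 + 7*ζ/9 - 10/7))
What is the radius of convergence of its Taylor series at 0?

Denominator factor (ζ**2 + 7*ζ/9 - 10/7): discriminant 3583/567, real irrational roots -7/18 + (1/126)*sqrt(25081) and -7/18 - (1/126)*sqrt(25081); poles of order 1, moduli -7/18 + (1/126)*sqrt(25081) and 7/18 + (1/126)*sqrt(25081).
Denominator factor (ζ - 9/7)^3: pole of order 3 at 9/7, modulus 9/7.
The radius of convergence is the smallest modulus among the singular points: -7/18 + (1/126)*sqrt(25081).

The radius of convergence is -7/18 + (1/126)*sqrt(25081).


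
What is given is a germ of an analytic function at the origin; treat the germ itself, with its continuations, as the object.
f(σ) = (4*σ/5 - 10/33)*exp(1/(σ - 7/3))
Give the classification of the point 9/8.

The point is a regular point.

There is no denominator, hence no pole anywhere.
The essential point of exp(1/(σ - (7/3))) is 7/3, not 9/8.
So the germ continues analytically to 9/8.


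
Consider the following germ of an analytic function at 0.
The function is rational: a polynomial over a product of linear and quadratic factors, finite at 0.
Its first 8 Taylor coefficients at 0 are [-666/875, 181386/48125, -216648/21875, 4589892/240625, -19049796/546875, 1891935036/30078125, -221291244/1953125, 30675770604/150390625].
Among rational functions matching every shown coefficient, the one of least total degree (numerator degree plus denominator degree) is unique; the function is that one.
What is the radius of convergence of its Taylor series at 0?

The radius of convergence is 5/9.

No rational of total degree below 4 reproduces all 8 coefficients; solving the [2/2] Pade equations on them gives f(ρ) = (-3*ρ**2 + 32*ρ/11 - 37/35)/((ρ + 5/9)*(ρ + 5/2)), whose expansion matches every shown term.
Denominator factor (ρ + 5/2): pole of order 1 at -5/2, modulus 5/2.
Denominator factor (ρ + 5/9): pole of order 1 at -5/9, modulus 5/9.
The radius of convergence is the smallest modulus among the singular points: 5/9.


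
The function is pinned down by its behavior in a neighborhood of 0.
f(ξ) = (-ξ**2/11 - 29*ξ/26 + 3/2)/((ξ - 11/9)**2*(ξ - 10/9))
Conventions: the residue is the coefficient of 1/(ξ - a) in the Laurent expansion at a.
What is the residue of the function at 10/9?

At the order-1 pole 10/9 set g(ξ) = (ξ - (10/9))*f(ξ) = (-ξ**2/11 - 29*ξ/26 + 3/2)/(ξ - 11/9)**2.
Simple pole: residue = g(a) at a = 10/9, which is 3439/286.

The residue is 3439/286.


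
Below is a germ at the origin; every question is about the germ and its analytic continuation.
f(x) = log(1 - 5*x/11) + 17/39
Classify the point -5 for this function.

The point is a regular point.

There is no denominator, hence no pole anywhere.
Branch term log(1 - x/(11/5)): argument at -5 is 36/11, nonzero, so -5 is not its branch point (a point on a principal cut is still regular for the continued germ).
So the germ continues analytically to -5.


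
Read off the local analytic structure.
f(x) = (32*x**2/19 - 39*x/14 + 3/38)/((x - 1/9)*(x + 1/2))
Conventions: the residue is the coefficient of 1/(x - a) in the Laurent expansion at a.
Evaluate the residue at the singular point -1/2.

At the order-1 pole -1/2 set g(x) = (x - (-1/2))*f(x) = (32*x**2/19 - 39*x/14 + 3/38)/(x - 1/9).
Simple pole: residue = g(a) at a = -1/2, which is -477/154.

The residue is -477/154.


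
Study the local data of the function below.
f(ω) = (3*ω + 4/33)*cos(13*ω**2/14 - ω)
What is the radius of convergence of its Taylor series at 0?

The radius of convergence is infinite.

The factor cos(13*ω**2/14 - ω) is entire and contributes no finite singular point.
The polynomial part has no poles.
No finite singular points: the Taylor series at 0 converges everywhere.


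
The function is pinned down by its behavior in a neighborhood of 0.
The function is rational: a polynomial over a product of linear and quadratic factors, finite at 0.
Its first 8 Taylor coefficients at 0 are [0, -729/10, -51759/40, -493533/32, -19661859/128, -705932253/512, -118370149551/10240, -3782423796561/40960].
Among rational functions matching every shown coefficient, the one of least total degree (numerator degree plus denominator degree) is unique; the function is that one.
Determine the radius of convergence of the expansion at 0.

The radius of convergence is 1/6.

No rational of total degree below 5 reproduces all 8 coefficients; solving the [1/4] Pade equations on them gives f(ε) = 27*ε/(20*(ε - 1/6)**3*(ε + 4)), whose expansion matches every shown term.
Denominator factor (ε - 1/6)^3: pole of order 3 at 1/6, modulus 1/6.
Denominator factor (ε + 4): pole of order 1 at -4, modulus 4.
The radius of convergence is the smallest modulus among the singular points: 1/6.


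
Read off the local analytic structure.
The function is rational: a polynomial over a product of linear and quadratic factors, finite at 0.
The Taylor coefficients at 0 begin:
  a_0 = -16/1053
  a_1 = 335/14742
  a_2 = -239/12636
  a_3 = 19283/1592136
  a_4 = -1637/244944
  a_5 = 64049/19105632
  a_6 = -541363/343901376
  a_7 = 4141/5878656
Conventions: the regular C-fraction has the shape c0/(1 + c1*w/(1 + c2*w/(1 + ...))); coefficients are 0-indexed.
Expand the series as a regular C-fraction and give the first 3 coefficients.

The regular C-fraction coefficients are [-16/1053, 335/224, -149299/225120].

Taylor coefficients (read off): a_0 = -16/1053, a_1 = 335/14742, a_2 = -239/12636.
c0 = a_0 = -16/1053. Peel one level at a time: if S = 1 + c*w/S' with S'(0) = 1, then c is the w-coefficient of S and S' = c*w/(S - 1).
S_1 = c0/f = 1 + (335/224)*w + (149299/150528)*w^2 + ...; c1 = 335/224.
S_2 = c1*w/(S_1 - 1) = 1 + (-149299/225120)*w + ...; c2 = -149299/225120.


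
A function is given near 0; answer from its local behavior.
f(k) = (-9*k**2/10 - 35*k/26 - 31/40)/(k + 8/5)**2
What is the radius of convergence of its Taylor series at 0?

Denominator factor (k + 8/5)^2: pole of order 2 at -8/5, modulus 8/5.
The radius of convergence is the smallest modulus among the singular points: 8/5.

The radius of convergence is 8/5.


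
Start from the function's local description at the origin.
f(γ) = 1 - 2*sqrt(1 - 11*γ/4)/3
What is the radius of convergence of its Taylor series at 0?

The radius of convergence is 4/11.

Branch term (-2/3)*sqrt(1 - γ/(4/11)): its argument vanishes at γ = 4/11, a square-root branch point, modulus 4/11.
The radius of convergence is the smallest modulus among the singular points: 4/11.


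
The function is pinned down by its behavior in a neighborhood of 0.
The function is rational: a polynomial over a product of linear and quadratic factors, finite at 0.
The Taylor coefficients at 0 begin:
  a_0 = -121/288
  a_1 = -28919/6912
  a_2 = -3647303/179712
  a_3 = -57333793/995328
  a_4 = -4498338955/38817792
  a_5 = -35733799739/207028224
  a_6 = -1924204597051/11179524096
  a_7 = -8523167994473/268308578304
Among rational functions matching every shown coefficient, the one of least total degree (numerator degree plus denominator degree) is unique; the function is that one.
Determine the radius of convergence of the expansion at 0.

No rational of total degree below 6 reproduces all 8 coefficients; solving the [2/4] Pade equations on them gives f(τ) = (-34*τ**2/13 - 9*τ/8 - 1/5)/((τ - 12/11)**2*(τ**2 - τ + 2/5)), whose expansion matches every shown term.
Denominator factor (τ**2 - τ + 2/5): discriminant -3/5, complex-conjugate roots (1/2) + ((1/10)*sqrt(15))*i and (1/2) - ((1/10)*sqrt(15))*i; poles of order 1, moduli (1/5)*sqrt(10) and (1/5)*sqrt(10).
Denominator factor (τ - 12/11)^2: pole of order 2 at 12/11, modulus 12/11.
The radius of convergence is the smallest modulus among the singular points: (1/5)*sqrt(10).

The radius of convergence is (1/5)*sqrt(10).


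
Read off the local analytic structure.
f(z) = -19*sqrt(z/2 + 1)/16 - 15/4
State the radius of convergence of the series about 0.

The radius of convergence is 2.

Branch term (-19/16)*sqrt(1 - z/(-2)): its argument vanishes at z = -2, a square-root branch point, modulus 2.
The radius of convergence is the smallest modulus among the singular points: 2.


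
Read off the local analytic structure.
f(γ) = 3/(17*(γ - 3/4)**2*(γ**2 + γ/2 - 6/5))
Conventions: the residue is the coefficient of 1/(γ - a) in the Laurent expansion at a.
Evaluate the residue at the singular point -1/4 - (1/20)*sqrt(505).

The residue is 6400/2499 - (28960/252399)*sqrt(505).

The factor γ**2 + γ/2 - 6/5 splits as (γ - a)(γ - a') with a = -1/4 - (1/20)*sqrt(505), a' = -1/4 + (1/20)*sqrt(505). At the order-1 pole a set g(γ) = (γ - a)*f(γ) = [3/(17*(γ - 3/4)**2)] / (γ - a').
Simple pole: residue = g(a) at a = -1/4 - (1/20)*sqrt(505), which is 6400/2499 - (28960/252399)*sqrt(505).


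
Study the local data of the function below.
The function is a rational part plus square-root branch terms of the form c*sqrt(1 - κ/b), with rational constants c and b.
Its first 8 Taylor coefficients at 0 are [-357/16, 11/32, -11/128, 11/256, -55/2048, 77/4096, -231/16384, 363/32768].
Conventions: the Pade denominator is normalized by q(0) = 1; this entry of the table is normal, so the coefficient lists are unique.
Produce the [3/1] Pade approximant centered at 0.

Taylor coefficients needed (read off): a_0 = -357/16, a_1 = 11/32, a_2 = -11/128, a_3 = 11/256, a_4 = -55/2048.
Write the denominator as Q(κ) = 1 + q1*κ. Requiring Q*f - P = O(κ^5) with deg P <= 3 kills the coefficients of κ^4..κ^4 in Q*f:
  κ^4: a_4 + q1*a_3 = 0, i.e. -55/2048 + (11/256)*q1 = 0.
Solving this linear system: q1 = 5/8.
The numerator is Q*f truncated at degree 3: P0 = a_0 = -357/16; P1 = a_1 + q1*a_0 = -1741/128; P2 = a_2 + q1*a_1 = 33/256; P3 = a_3 + q1*a_2 = -11/1024.

The Pade approximant has numerator coefficients [-357/16, -1741/128, 33/256, -11/1024]; denominator coefficients [1, 5/8].


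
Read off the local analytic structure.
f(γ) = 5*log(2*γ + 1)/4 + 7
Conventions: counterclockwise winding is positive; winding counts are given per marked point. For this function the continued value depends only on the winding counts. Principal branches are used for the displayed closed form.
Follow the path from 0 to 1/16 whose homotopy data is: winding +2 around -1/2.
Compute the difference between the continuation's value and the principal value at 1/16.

Continued minus principal equals (5)*pi*i.

The rational part is single-valued and drops out of the difference; each branch term changes only by its own monodromy.
(5/4)*log(1 - γ/(-1/2)): each positive loop around -1/2 adds 2*pi*i to the log, so winding +2 contributes (5/4)*(2)*2*pi*i = (5)*pi*i.
Summing the contributions at γ = 1/16 gives (5)*pi*i.


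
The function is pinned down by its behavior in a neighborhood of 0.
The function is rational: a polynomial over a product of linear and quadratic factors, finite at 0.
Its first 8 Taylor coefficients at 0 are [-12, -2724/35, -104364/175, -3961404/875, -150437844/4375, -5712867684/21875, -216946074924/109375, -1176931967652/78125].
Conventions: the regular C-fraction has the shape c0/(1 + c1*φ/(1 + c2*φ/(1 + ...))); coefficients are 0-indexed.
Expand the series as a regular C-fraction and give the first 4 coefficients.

Taylor coefficients (read off): a_0 = -12, a_1 = -2724/35, a_2 = -104364/175, a_3 = -3961404/875.
c0 = a_0 = -12. Peel one level at a time: if S = 1 + c*φ/S' with S'(0) = 1, then c is the φ-coefficient of S and S' = c*φ/(S - 1).
S_1 = c0/f = 1 + (-227/35)*φ + (-374/49)*φ^2 + ...; c1 = -227/35.
S_2 = c1*φ/(S_1 - 1) = 1 + (-1870/1589)*φ + (28050/51529)*φ^2 + ...; c2 = -1870/1589.
S_3 = c2*φ/(S_2 - 1) = 1 + (105/227)*φ + ...; c3 = 105/227.

The regular C-fraction coefficients are [-12, -227/35, -1870/1589, 105/227].


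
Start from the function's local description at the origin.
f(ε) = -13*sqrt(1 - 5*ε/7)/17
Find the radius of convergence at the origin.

Branch term (-13/17)*sqrt(1 - ε/(7/5)): its argument vanishes at ε = 7/5, a square-root branch point, modulus 7/5.
The radius of convergence is the smallest modulus among the singular points: 7/5.

The radius of convergence is 7/5.


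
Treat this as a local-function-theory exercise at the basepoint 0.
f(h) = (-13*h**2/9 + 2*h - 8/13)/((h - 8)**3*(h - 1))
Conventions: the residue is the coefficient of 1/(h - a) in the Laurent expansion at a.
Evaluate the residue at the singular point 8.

The residue is -1/5733.

At the order-3 pole 8 set g(h) = (h - (8))^3*f(h) = (-13*h**2/9 + 2*h - 8/13)/(h - 1).
Order-3 pole: residue = g''(a)/2; g''(8) = -2/5733, so the residue is -1/5733.


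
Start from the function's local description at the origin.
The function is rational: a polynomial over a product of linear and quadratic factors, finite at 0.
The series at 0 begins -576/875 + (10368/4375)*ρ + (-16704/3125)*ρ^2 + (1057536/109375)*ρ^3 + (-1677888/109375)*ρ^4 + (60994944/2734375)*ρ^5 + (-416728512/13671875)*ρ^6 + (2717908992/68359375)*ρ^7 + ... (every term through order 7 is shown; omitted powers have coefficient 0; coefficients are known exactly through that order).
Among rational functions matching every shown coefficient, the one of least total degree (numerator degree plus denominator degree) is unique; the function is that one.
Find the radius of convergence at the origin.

The radius of convergence is 1.

No rational of total degree below 4 reproduces all 8 coefficients; solving the [0/4] Pade equations on them gives f(ρ) = -36/(35*(ρ + 1)**2*(ρ + 5/4)**2), whose expansion matches every shown term.
Denominator factor (ρ + 1)^2: pole of order 2 at -1, modulus 1.
Denominator factor (ρ + 5/4)^2: pole of order 2 at -5/4, modulus 5/4.
The radius of convergence is the smallest modulus among the singular points: 1.


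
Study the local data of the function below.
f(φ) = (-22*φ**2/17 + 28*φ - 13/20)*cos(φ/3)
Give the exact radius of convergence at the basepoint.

The factor cos(φ/3) is entire and contributes no finite singular point.
The polynomial part has no poles.
No finite singular points: the Taylor series at 0 converges everywhere.

The radius of convergence is infinite.


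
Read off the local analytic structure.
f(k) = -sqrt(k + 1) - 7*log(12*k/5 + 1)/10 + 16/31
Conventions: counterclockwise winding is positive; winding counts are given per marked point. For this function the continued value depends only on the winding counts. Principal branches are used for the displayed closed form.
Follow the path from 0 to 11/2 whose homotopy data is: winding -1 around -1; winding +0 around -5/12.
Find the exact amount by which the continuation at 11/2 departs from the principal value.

Continued minus principal equals sqrt(26).

The rational part is single-valued and drops out of the difference; each branch term changes only by its own monodromy.
(-7/10)*log(1 - k/(-5/12)): winding 0 around -5/12, so this term returns to its principal value, contribution 0.
(-1)*sqrt(1 - k/(-1)): winding -1 is odd, the square root flips sign, contributing -2*(-1)*sqrt(1 - (11/2)/(-1)) = -2*(-1)*sqrt(13/2) = sqrt(26).
Summing the contributions at k = 11/2 gives sqrt(26).


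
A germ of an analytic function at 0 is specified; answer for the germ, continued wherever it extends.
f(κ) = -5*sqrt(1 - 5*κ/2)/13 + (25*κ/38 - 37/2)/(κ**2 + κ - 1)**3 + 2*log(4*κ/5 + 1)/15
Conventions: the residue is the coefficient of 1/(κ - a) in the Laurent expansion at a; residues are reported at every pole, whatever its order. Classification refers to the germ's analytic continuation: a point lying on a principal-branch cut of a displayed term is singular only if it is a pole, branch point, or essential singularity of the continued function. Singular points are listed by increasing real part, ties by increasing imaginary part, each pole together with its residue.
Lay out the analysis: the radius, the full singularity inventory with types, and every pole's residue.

Radius of convergence at 0: 2/5.
At -1/2 - (1/2)*sqrt(5): a pole of order 3; residue (4293/4750)*sqrt(5).
At -5/4: a logarithmic branch point.
At 2/5: an algebraic (square-root) branch point.
At -1/2 + (1/2)*sqrt(5): a pole of order 3; residue -(4293/4750)*sqrt(5).

Denominator factor (κ**2 + κ - 1)^3: discriminant 5, real irrational roots -1/2 + (1/2)*sqrt(5) and -1/2 - (1/2)*sqrt(5); poles of order 3, moduli -1/2 + (1/2)*sqrt(5) and 1/2 + (1/2)*sqrt(5).
Branch term (2/15)*log(1 - κ/(-5/4)): its argument vanishes at κ = -5/4, a logarithmic branch point, modulus 5/4.
Branch term (-5/13)*sqrt(1 - κ/(2/5)): its argument vanishes at κ = 2/5, a square-root branch point, modulus 2/5.
The radius of convergence is the smallest modulus among the singular points: 2/5.
The branch terms are analytic at -1/2 - (1/2)*sqrt(5) and contribute nothing to the residue; only the rational part matters.
The factor κ**2 + κ - 1 splits as (κ - a)(κ - a') with a = -1/2 - (1/2)*sqrt(5), a' = -1/2 + (1/2)*sqrt(5). At the order-3 pole a set g(κ) = (κ - a)^3*(rational part) = [25*κ/38 - 37/2] / (κ - a')^3.
Order-3 pole: residue = g''(a)/2; g''(-1/2 - (1/2)*sqrt(5)) = (4293/2375)*sqrt(5), so the residue is (4293/4750)*sqrt(5).
The branch terms are analytic at -1/2 + (1/2)*sqrt(5) and contribute nothing to the residue; only the rational part matters.
The factor κ**2 + κ - 1 splits as (κ - a)(κ - a') with a = -1/2 + (1/2)*sqrt(5), a' = -1/2 - (1/2)*sqrt(5). At the order-3 pole a set g(κ) = (κ - a)^3*(rational part) = [25*κ/38 - 37/2] / (κ - a')^3.
Order-3 pole: residue = g''(a)/2; g''(-1/2 + (1/2)*sqrt(5)) = -(4293/2375)*sqrt(5), so the residue is -(4293/4750)*sqrt(5).
List the singular points by increasing real part (a conjugate pair: the negative imaginary part first).


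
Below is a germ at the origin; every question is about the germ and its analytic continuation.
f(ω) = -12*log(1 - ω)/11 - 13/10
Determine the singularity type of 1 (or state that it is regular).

The point is a logarithmic branch point.

The term (-12/11)*log(1 - ω/(1)) has argument 1 - 1/(1) = 0 at 1: a logarithmic (infinitely-sheeted) branch point; the remaining terms are analytic or single-valued there.


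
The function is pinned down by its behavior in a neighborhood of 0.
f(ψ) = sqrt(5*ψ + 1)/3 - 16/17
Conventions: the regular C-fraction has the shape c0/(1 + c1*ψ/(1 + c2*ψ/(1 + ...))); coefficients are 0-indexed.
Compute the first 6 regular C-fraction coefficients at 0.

The regular C-fraction coefficients are [-31/51, 85/62, -15/124, -155/12, 185/12, 15/148].

Taylor coefficients (expand at 0): a_0 = -31/51, a_1 = 5/6, a_2 = -25/24, a_3 = 125/48, a_4 = -3125/384, a_5 = 21875/768.
c0 = a_0 = -31/51. Peel one level at a time: if S = 1 + c*ψ/S' with S'(0) = 1, then c is the ψ-coefficient of S and S' = c*ψ/(S - 1).
S_1 = c0/f = 1 + (85/62)*ψ + (1275/7688)*ψ^2 + ...; c1 = 85/62.
S_2 = c1*ψ/(S_1 - 1) = 1 + (-15/124)*ψ + (-25/16)*ψ^2 + ...; c2 = -15/124.
S_3 = c2*ψ/(S_2 - 1) = 1 + (-155/12)*ψ + (28675/144)*ψ^2 + ...; c3 = -155/12.
S_4 = c3*ψ/(S_3 - 1) = 1 + (185/12)*ψ + (-25/16)*ψ^2 + ...; c4 = 185/12.
S_5 = c4*ψ/(S_4 - 1) = 1 + (15/148)*ψ + ...; c5 = 15/148.


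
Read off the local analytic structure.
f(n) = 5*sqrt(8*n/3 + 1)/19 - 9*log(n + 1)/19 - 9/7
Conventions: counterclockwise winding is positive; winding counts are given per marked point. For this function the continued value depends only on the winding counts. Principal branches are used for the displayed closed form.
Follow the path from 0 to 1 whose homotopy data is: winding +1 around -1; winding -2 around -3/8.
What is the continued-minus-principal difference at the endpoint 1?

The rational part is single-valued and drops out of the difference; each branch term changes only by its own monodromy.
(5/19)*sqrt(1 - n/(-3/8)): winding -2 is even, the square root returns to the same sheet, contribution 0.
(-9/19)*log(1 - n/(-1)): each positive loop around -1 adds 2*pi*i to the log, so winding +1 contributes (-9/19)*(1)*2*pi*i = -(18/19)*pi*i.
Summing the contributions at n = 1 gives -(18/19)*pi*i.

Continued minus principal equals -(18/19)*pi*i.


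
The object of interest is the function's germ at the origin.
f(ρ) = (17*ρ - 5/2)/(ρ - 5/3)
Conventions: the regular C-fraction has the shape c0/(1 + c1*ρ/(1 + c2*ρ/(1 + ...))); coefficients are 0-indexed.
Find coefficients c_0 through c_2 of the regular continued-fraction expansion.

Taylor coefficients (expand at 0): a_0 = 3/2, a_1 = -93/10, a_2 = -279/50.
c0 = a_0 = 3/2. Peel one level at a time: if S = 1 + c*ρ/S' with S'(0) = 1, then c is the ρ-coefficient of S and S' = c*ρ/(S - 1).
S_1 = c0/f = 1 + (31/5)*ρ + (1054/25)*ρ^2 + ...; c1 = 31/5.
S_2 = c1*ρ/(S_1 - 1) = 1 + (-34/5)*ρ + ...; c2 = -34/5.

The regular C-fraction coefficients are [3/2, 31/5, -34/5].


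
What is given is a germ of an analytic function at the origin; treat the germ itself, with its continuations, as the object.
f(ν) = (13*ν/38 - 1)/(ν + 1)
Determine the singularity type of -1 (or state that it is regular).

The denominator factor ν + 1 vanishes at -1 and appears to the power 1; the numerator there equals -51/38, nonzero, and no other factor vanishes.
Hence a pole whose order is the multiplicity, 1.

The point is a pole of order 1.


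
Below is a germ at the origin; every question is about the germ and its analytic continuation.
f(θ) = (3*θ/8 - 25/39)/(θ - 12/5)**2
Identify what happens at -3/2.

The point is a regular point.

Denominator factors: θ - 12/5 = -39/10 at θ = -3/2 — none vanishes.
So the germ continues analytically to -3/2.


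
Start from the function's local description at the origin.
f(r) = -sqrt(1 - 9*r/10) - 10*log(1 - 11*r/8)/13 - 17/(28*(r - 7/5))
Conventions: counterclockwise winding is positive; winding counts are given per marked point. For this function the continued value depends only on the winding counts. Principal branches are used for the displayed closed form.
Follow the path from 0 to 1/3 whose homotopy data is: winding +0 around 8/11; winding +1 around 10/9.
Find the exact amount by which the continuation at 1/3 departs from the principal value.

The rational part is single-valued and drops out of the difference; each branch term changes only by its own monodromy.
(-1)*sqrt(1 - r/(10/9)): winding +1 is odd, the square root flips sign, contributing -2*(-1)*sqrt(1 - (1/3)/(10/9)) = -2*(-1)*sqrt(7/10) = (1/5)*sqrt(70).
(-10/13)*log(1 - r/(8/11)): winding 0 around 8/11, so this term returns to its principal value, contribution 0.
Summing the contributions at r = 1/3 gives (1/5)*sqrt(70).

Continued minus principal equals (1/5)*sqrt(70).


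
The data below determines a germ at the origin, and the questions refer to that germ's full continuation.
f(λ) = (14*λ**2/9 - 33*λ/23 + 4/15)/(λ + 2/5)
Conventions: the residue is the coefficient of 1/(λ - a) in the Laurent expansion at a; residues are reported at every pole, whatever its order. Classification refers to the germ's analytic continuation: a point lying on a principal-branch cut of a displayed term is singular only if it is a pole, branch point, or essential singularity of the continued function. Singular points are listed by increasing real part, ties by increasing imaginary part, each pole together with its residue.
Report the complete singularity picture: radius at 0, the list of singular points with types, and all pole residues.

Denominator factor (λ + 2/5): pole of order 1 at -2/5, modulus 2/5.
The radius of convergence is the smallest modulus among the singular points: 2/5.
At the order-1 pole -2/5 set g(λ) = (λ - (-2/5))*f(λ) = 14*λ**2/9 - 33*λ/23 + 4/15.
Simple pole: residue = g(a) at a = -2/5, which is 5638/5175.

Radius of convergence at 0: 2/5.
At -2/5: a pole of order 1; residue 5638/5175.


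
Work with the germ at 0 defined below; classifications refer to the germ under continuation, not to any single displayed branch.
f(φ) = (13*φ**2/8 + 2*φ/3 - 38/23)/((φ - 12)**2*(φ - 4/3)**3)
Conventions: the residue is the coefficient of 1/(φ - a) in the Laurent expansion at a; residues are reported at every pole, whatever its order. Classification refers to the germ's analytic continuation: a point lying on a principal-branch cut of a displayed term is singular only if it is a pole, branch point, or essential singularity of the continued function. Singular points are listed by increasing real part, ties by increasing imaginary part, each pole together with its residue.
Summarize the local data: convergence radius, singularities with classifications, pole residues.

Radius of convergence at 0: 4/3.
At 4/3: a pole of order 3; residue 69381/3014656.
At 12: a pole of order 2; residue -69381/3014656.

Denominator factor (φ - 12)^2: pole of order 2 at 12, modulus 12.
Denominator factor (φ - 4/3)^3: pole of order 3 at 4/3, modulus 4/3.
The radius of convergence is the smallest modulus among the singular points: 4/3.
At the order-3 pole 4/3 set g(φ) = (φ - (4/3))^3*f(φ) = (13*φ**2/8 + 2*φ/3 - 38/23)/(φ - 12)**2.
Order-3 pole: residue = g''(a)/2; g''(4/3) = 69381/1507328, so the residue is 69381/3014656.
At the order-2 pole 12 set g(φ) = (φ - (12))^2*f(φ) = (13*φ**2/8 + 2*φ/3 - 38/23)/(φ - 4/3)**3.
Order-2 pole: residue = g'(a); g'(12) = -69381/3014656, so the residue is -69381/3014656.
List the singular points by increasing real part (a conjugate pair: the negative imaginary part first).


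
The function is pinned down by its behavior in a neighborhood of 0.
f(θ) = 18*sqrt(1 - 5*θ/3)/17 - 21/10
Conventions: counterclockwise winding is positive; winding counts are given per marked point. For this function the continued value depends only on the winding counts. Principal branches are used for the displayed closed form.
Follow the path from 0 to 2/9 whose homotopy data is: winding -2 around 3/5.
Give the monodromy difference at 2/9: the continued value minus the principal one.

Continued minus principal equals 0.

The rational part is single-valued and drops out of the difference; each branch term changes only by its own monodromy.
(18/17)*sqrt(1 - θ/(3/5)): winding -2 is even, the square root returns to the same sheet, contribution 0.
Summing the contributions at θ = 2/9 gives 0.


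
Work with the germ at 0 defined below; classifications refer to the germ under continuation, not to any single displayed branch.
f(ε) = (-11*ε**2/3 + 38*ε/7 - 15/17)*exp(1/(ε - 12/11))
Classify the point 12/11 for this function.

The exponent 1/(ε - (12/11)) has a pole at 12/11, so exp(1/(ε - (12/11))) takes every nonzero value near it: an essential singularity (not a pole of any order).

The point is an essential singularity.


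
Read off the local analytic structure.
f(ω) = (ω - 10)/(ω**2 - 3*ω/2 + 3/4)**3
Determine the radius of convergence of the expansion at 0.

Denominator factor (ω**2 - 3*ω/2 + 3/4)^3: discriminant -3/4, complex-conjugate roots (3/4) + ((1/4)*sqrt(3))*i and (3/4) - ((1/4)*sqrt(3))*i; poles of order 3, moduli (1/2)*sqrt(3) and (1/2)*sqrt(3).
The radius of convergence is the smallest modulus among the singular points: (1/2)*sqrt(3).

The radius of convergence is (1/2)*sqrt(3).
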